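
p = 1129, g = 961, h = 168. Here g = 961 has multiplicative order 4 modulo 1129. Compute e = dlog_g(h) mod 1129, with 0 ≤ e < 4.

3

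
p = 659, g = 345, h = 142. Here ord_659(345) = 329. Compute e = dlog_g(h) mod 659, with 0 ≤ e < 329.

86

Baby-step giant-step with m = ceil(sqrt(329)) = 19.
Baby table (345^j mod 659 for j=0..18):
  0:1  1:345  2:405  3:17  4:593  5:295  6:289  7:196
  8:402  9:300  10:37  11:244  12:487  13:629  14:194  15:371
  16:149  17:3  18:376
Giant step factor: 345^(-19) ≡ 627 (mod 659).
Scan 142·627^i mod 659 for i = 0, 1, …:
  i=0: 142   i=1: 69   i=2: 428   i=3: 143
  i=4: 37
Match at i=4, j=10: e = 4·19 + 10 = 86.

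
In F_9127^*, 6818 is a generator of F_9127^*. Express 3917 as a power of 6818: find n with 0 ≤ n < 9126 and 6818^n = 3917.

2531

Baby-step giant-step with m = ceil(sqrt(9126)) = 96.
Baby table (6818^j mod 9127 for j=0..95):
  0:1  1:6818  2:1313  3:7574  4:8093  5:5359  6:2281  7:8577
  8:1297  9:8010  10:5339  11:2826  12:571  13:4976  14:1309  15:7683
  16:2841  17:2444  18:6417  19:5395  20:1300  21:1083  22:151  23:7294
  24:6596  25:2799  26:8152  27:6033  28:6732  29:8220  30:4180  31:4746
  32:3013  33:6884  34:4078  35:2962  36:5992  37:1004  38:22  39:3964
  40:1505  41:2342  42:4633  43:8374  44:4547  45:6154  46:1153  47:2807
  48:7934  49:7410  50:3435  51:9075  52:1417  53:4740  54:7740  55:8133
  56:4269  57:39  58:1219  59:5572  60:3322  61:5309  62:8207  63:6816
  64:5931  65:4948  66:2072  67:7427  68:690  69:4015  70:2397  71:5416
  72:7573  73:1275  74:4046  75:3834  76:484  77:5065  78:5729  79:5889
  80:1529  81:1688  82:8764  83:7610  84:7112  85:6992  86:1135  87:7861
  88:2554  89:7983  90:3793  91:3883  92:5994  93:5513  94:2648  95:858
Giant step factor: 6818^(-96) ≡ 7133 (mod 9127).
Scan 3917·7133^i mod 9127 for i = 0, 1, …:
  i=0: 3917   i=1: 2214   i=2: 2752   i=3: 6966
  i=4: 1090   i=5: 7893   i=6: 5433   i=7: 347
  i=8: 1734   i=9: 1537     …   i=25: 2635
  i=26: 2962
Match at i=26, j=35: n = 26·96 + 35 = 2531.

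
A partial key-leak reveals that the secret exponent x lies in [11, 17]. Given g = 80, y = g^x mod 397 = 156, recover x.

Compute 80^11 mod 397 = 301, then multiply by 80 repeatedly:
  80^11=301  80^12=260  80^13=156
Found 156 at exponent 13.

13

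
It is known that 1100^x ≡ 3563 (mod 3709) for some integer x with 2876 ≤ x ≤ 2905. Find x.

2882

Compute 1100^2876 mod 3709 = 3306, then multiply by 1100 repeatedly:
  1100^2876=3306  1100^2877=1780  1100^2878=3357  1100^2879=2245  1100^2880=3015
  1100^2881=654  1100^2882=3563
Found 3563 at exponent 2882.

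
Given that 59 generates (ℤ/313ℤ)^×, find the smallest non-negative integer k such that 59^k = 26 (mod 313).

112

Baby-step giant-step with m = ceil(sqrt(312)) = 18.
Baby table (59^j mod 313 for j=0..17):
  0:1  1:59  2:38  3:51  4:192  5:60  6:97  7:89
  8:243  9:252  10:157  11:186  12:19  13:182  14:96  15:30
  16:205  17:201
Giant step factor: 59^(-18) ≡ 152 (mod 313).
Scan 26·152^i mod 313 for i = 0, 1, …:
  i=0: 26   i=1: 196   i=2: 57   i=3: 213
  i=4: 137   i=5: 166   i=6: 192
Match at i=6, j=4: k = 6·18 + 4 = 112.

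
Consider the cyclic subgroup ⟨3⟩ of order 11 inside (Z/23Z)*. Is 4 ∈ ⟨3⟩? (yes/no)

⟨3⟩ has order 11; its elements mod 23 are {1, 2, 3, 4, 6, 8, 9, 12, 13, 16, 18}.
4 is in this set.

yes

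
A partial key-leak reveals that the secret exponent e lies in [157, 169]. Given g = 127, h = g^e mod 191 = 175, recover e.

159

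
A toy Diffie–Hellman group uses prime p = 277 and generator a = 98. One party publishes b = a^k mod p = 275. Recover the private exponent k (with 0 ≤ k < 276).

159

Baby-step giant-step with m = ceil(sqrt(276)) = 17.
Baby table (98^j mod 277 for j=0..16):
  0:1  1:98  2:186  3:223  4:248  5:205  6:146  7:181
  8:10  9:149  10:198  11:14  12:264  13:111  14:75  15:148
  16:100
Giant step factor: 98^(-17) ≡ 124 (mod 277).
Scan 275·124^i mod 277 for i = 0, 1, …:
  i=0: 275   i=1: 29   i=2: 272   i=3: 211
  i=4: 126   i=5: 112   i=6: 38   i=7: 3
  i=8: 95   i=9: 146
Match at i=9, j=6: k = 9·17 + 6 = 159.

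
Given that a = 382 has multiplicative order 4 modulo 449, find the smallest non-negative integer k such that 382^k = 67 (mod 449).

3

Successive powers of 382 modulo 449:
  382^0=1  382^1=382  382^2=448  382^3=67
So 382^3 ≡ 67 (mod 449), giving k = 3.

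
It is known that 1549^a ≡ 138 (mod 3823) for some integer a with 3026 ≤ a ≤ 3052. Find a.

3045

Compute 1549^3026 mod 3823 = 2722, then multiply by 1549 repeatedly:
  1549^3026=2722  1549^3027=3432  1549^3028=2198  1549^3029=2232  1549^3030=1376
  1549^3031=2013  1549^3032=2392  1549^3033=721  1549^3034=513  1549^3035=3276
  1549^3036=1403  1549^3037=1783  1549^3038=1661  1549^3039=10  1549^3040=198
  1549^3041=862  1549^3042=1011  1549^3043=2432  1549^3044=1513  1549^3045=138
Found 138 at exponent 3045.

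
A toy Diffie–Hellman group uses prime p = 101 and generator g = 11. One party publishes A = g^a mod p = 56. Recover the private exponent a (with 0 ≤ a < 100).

24

Baby-step giant-step with m = ceil(sqrt(100)) = 10.
Baby table (11^j mod 101 for j=0..9):
  0:1  1:11  2:20  3:18  4:97  5:57  6:21  7:29
  8:16  9:75
Giant step factor: 11^(-10) ≡ 6 (mod 101).
Scan 56·6^i mod 101 for i = 0, 1, …:
  i=0: 56   i=1: 33   i=2: 97
Match at i=2, j=4: a = 2·10 + 4 = 24.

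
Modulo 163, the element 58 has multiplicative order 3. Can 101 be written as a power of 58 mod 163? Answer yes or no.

101 ∈ ⟨58⟩ iff 101^3 ≡ 1 (mod 163), since |⟨58⟩| = 3.
101^3 mod 163 = 141.
Since 141 ≠ 1, 101 does not lie in the subgroup.

no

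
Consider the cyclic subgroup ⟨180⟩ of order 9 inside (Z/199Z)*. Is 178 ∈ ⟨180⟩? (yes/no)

yes

178 ∈ ⟨180⟩ iff 178^9 ≡ 1 (mod 199), since |⟨180⟩| = 9.
178^9 mod 199 = 1.
Since 1 = 1, 178 lies in the subgroup.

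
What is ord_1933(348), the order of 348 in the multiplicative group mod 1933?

The order of 348 must divide p − 1 = 1932 = 2^2 · 3 · 7 · 23.
Divisors: 1, 2, 3, 4, 6, 7, 12, 14, 21, 23, 28, 42, 46, 69, 84, 92, 138, 161, 276, 322, 483, 644, 966, 1932.
Check each in increasing order: 348^1 ≡ 348;  348^2 ≡ 1258;  348^3 ≡ 926;  348^4 ≡ 1370;  348^6 ≡ 1157;  348^7 ≡ 572;  348^12 ≡ 1013;  348^14 ≡ 507;  348^21 ≡ 54;  348^23 ≡ 277;  348^28 ≡ 1893;  348^42 ≡ 983;  348^46 ≡ 1342;  348^69 ≡ 598;  348^84 ≡ 1722;  348^92 ≡ 1341;  348^138 ≡ 1932;  348^161 ≡ 1656;  348^276 ≡ 1.
Smallest exponent giving 1 is 276.

276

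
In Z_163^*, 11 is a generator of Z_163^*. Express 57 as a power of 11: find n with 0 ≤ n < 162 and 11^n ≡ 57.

122

Baby-step giant-step with m = ceil(sqrt(162)) = 13.
Baby table (11^j mod 163 for j=0..12):
  0:1  1:11  2:121  3:27  4:134  5:7  6:77  7:32
  8:26  9:123  10:49  11:50  12:61
Giant step factor: 11^(-13) ≡ 103 (mod 163).
Scan 57·103^i mod 163 for i = 0, 1, …:
  i=0: 57   i=1: 3   i=2: 146   i=3: 42
  i=4: 88   i=5: 99   i=6: 91   i=7: 82
  i=8: 133   i=9: 7
Match at i=9, j=5: n = 9·13 + 5 = 122.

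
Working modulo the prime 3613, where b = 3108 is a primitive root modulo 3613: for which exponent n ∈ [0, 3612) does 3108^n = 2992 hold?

1740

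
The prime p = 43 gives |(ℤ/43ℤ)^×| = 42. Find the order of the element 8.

The order of 8 must divide p − 1 = 42 = 2 · 3 · 7.
Divisors: 1, 2, 3, 6, 7, 14, 21, 42.
Check each in increasing order: 8^1 ≡ 8;  8^2 ≡ 21;  8^3 ≡ 39;  8^6 ≡ 16;  8^7 ≡ 42;  8^14 ≡ 1.
Smallest exponent giving 1 is 14.

14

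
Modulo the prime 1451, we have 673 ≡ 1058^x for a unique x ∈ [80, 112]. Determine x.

107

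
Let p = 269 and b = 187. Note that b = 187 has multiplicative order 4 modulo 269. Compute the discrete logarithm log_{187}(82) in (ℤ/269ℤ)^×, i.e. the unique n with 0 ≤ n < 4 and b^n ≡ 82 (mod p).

3

Successive powers of 187 modulo 269:
  187^0=1  187^1=187  187^2=268  187^3=82
So 187^3 ≡ 82 (mod 269), giving n = 3.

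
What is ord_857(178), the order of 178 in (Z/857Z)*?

856

The order of 178 must divide p − 1 = 856 = 2^3 · 107.
Divisors: 1, 2, 4, 8, 107, 214, 428, 856.
Check each in increasing order: 178^1 ≡ 178;  178^2 ≡ 832;  178^4 ≡ 625;  178^8 ≡ 690;  178^107 ≡ 506;  178^214 ≡ 650;  178^428 ≡ 856;  178^856 ≡ 1.
Smallest exponent giving 1 is 856.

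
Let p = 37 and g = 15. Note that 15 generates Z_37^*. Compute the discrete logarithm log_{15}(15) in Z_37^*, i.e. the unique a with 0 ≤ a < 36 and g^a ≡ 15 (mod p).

1

Successive powers of 15 modulo 37:
  15^0=1  15^1=15
So 15^1 ≡ 15 (mod 37), giving a = 1.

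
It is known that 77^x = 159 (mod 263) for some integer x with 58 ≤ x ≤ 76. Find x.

Compute 77^58 mod 263 = 13, then multiply by 77 repeatedly:
  77^58=13  77^59=212  77^60=18  77^61=71  77^62=207
  77^63=159
Found 159 at exponent 63.

63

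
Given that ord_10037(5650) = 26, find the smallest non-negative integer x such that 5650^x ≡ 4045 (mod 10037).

Successive powers of 5650 modulo 10037:
  5650^0=1  5650^1=5650  5650^2=4840  5650^3=5212  5650^4=9279  5650^5=3099
  5650^6=4822  5650^7=3882  5650^8=2455  5650^9=9653  5650^10=8429  5650^11=8322
  5650^12=5992  5650^13=10036  5650^14=4387  5650^15=5197  5650^16=4825  5650^17=758
  5650^18=6938  5650^19=5215  5650^20=6155  5650^21=7582  5650^22=384  5650^23=1608
  5650^24=1715  5650^25=4045
So 5650^25 ≡ 4045 (mod 10037), giving x = 25.

25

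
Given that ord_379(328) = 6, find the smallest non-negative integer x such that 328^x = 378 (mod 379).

Successive powers of 328 modulo 379:
  328^0=1  328^1=328  328^2=327  328^3=378
So 328^3 ≡ 378 (mod 379), giving x = 3.

3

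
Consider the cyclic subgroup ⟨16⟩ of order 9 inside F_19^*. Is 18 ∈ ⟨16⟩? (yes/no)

⟨16⟩ has order 9; its elements mod 19 are {1, 4, 5, 6, 7, 9, 11, 16, 17}.
18 is not in this set.

no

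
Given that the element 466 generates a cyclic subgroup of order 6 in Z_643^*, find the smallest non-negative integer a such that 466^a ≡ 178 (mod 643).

5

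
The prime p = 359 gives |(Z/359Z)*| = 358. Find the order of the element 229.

179

The order of 229 must divide p − 1 = 358 = 2 · 179.
Divisors: 1, 2, 179, 358.
Check each in increasing order: 229^1 ≡ 229;  229^2 ≡ 27;  229^179 ≡ 1.
Smallest exponent giving 1 is 179.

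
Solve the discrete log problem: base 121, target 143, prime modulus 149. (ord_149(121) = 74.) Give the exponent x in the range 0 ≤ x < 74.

Successive powers of 121 modulo 149:
  121^0=1  121^1=121  121^2=39  121^3=100  121^4=31  121^5=26
  121^6=17  121^7=120  121^8=67  121^9=61  121^10=80  121^11=144
  121^12=140  121^13=103  121^14=96  121^15=143
So 121^15 ≡ 143 (mod 149), giving x = 15.

15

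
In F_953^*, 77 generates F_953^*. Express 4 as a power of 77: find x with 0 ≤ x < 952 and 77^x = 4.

Baby-step giant-step with m = ceil(sqrt(952)) = 31.
Baby table (77^j mod 953 for j=0..30):
  0:1  1:77  2:211  3:46  4:683  5:176  6:210  7:922
  8:472  9:130  10:480  11:746  12:262  13:161  14:8  15:616
  16:735  17:368  18:699  19:455  20:727  21:705  22:917  23:87
  24:28  25:250  26:190  27:335  28:64  29:163  30:162
Giant step factor: 77^(-31) ≡ 370 (mod 953).
Scan 4·370^i mod 953 for i = 0, 1, …:
  i=0: 4   i=1: 527   i=2: 578   i=3: 388
  i=4: 610   i=5: 792   i=6: 469   i=7: 84
  i=8: 584   i=9: 702     …   i=19: 474
  i=20: 28
Match at i=20, j=24: x = 20·31 + 24 = 644.

644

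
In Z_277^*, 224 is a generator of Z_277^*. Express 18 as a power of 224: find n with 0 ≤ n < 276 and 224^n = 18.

Baby-step giant-step with m = ceil(sqrt(276)) = 17.
Baby table (224^j mod 277 for j=0..16):
  0:1  1:224  2:39  3:149  4:136  5:271  6:41  7:43
  8:214  9:15  10:36  11:31  12:19  13:101  14:187  15:61
  16:91
Giant step factor: 224^(-17) ≡ 17 (mod 277).
Scan 18·17^i mod 277 for i = 0, 1, …:
  i=0: 18   i=1: 29   i=2: 216   i=3: 71
  i=4: 99   i=5: 21   i=6: 80   i=7: 252
  i=8: 129   i=9: 254   i=10: 163   i=11: 1
Match at i=11, j=0: n = 11·17 + 0 = 187.

187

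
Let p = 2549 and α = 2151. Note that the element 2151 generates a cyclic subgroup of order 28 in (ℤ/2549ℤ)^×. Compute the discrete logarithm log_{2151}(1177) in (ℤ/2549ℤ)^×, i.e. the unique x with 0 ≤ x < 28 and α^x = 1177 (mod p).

26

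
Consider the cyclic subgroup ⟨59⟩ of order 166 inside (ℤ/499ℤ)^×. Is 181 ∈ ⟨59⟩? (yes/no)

181 ∈ ⟨59⟩ iff 181^166 ≡ 1 (mod 499), since |⟨59⟩| = 166.
181^166 mod 499 = 359.
Since 359 ≠ 1, 181 does not lie in the subgroup.

no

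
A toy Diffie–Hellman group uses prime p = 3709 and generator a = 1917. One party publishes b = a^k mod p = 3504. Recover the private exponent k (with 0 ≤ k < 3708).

Baby-step giant-step with m = ceil(sqrt(3708)) = 61.
Baby table (1917^j mod 3709 for j=0..60):
  0:1  1:1917  2:2979  3:2592  4:2513  5:3139  6:1465  7:692
  8:2451  9:2973  10:2217  11:3184  12:2423  13:1223  14:403  15:1079
  16:2530  17:2347  18:182  19:248  20:664  21:701  22:1159  23:112
  24:3291  25:3547  26:1002  27:3281  28:2922  29:884  30:3324  31:46
  32:2875  33:3510  34:544  35:619  36:3452  37:628  38:2160  39:1476
  40:3234  41:1839  42:1813  43:188  44:623  45:3702  46:1417  47:1401
  48:401  49:954  50:281  51:872  52:2574  53:1388  54:1443  55:3026
  56:3675  57:1584  58:2566  59:888  60:3574
Giant step factor: 1917^(-61) ≡ 1759 (mod 3709).
Scan 3504·1759^i mod 3709 for i = 0, 1, …:
  i=0: 3504   i=1: 2887   i=2: 612   i=3: 898
  i=4: 3257   i=5: 2367   i=6: 2055   i=7: 2179
  i=8: 1464   i=9: 1130     …   i=13: 49
  i=14: 884
Match at i=14, j=29: k = 14·61 + 29 = 883.

883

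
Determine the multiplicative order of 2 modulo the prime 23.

The order of 2 must divide p − 1 = 22 = 2 · 11.
Divisors: 1, 2, 11, 22.
Check each in increasing order: 2^1 ≡ 2;  2^2 ≡ 4;  2^11 ≡ 1.
Smallest exponent giving 1 is 11.

11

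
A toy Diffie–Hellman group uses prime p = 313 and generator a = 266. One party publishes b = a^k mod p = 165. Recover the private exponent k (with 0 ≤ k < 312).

171

Baby-step giant-step with m = ceil(sqrt(312)) = 18.
Baby table (266^j mod 313 for j=0..17):
  0:1  1:266  2:18  3:93  4:11  5:109  6:198  7:84
  8:121  9:260  10:300  11:298  12:79  13:43  14:170  15:148
  16:243  17:160
Giant step factor: 266^(-18) ≡ 39 (mod 313).
Scan 165·39^i mod 313 for i = 0, 1, …:
  i=0: 165   i=1: 175   i=2: 252   i=3: 125
  i=4: 180   i=5: 134   i=6: 218   i=7: 51
  i=8: 111   i=9: 260
Match at i=9, j=9: k = 9·18 + 9 = 171.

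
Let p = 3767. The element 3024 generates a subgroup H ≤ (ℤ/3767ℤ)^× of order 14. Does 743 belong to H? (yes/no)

⟨3024⟩ has order 14; its elements mod 3767 are {1, 507, 711, 743, 893, 1155, 1700, 2067, 2612, 2874, 3024, 3056, 3260, 3766}.
743 is in this set.

yes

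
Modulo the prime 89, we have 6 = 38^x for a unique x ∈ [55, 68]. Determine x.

Compute 38^55 mod 89 = 77, then multiply by 38 repeatedly:
  38^55=77  38^56=78  38^57=27  38^58=47  38^59=6
Found 6 at exponent 59.

59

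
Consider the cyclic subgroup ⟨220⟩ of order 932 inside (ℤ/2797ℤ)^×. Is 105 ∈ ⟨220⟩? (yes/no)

105 ∈ ⟨220⟩ iff 105^932 ≡ 1 (mod 2797), since |⟨220⟩| = 932.
105^932 mod 2797 = 1.
Since 1 = 1, 105 lies in the subgroup.

yes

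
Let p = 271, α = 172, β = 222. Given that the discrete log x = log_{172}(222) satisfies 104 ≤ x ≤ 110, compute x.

107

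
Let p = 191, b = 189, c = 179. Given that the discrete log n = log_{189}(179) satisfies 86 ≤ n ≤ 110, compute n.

Compute 189^86 mod 191 = 72, then multiply by 189 repeatedly:
  189^86=72  189^87=47  189^88=97  189^89=188  189^90=6
  189^91=179
Found 179 at exponent 91.

91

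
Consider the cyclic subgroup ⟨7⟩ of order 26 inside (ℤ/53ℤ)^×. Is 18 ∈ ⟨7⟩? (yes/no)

no

18 ∈ ⟨7⟩ iff 18^26 ≡ 1 (mod 53), since |⟨7⟩| = 26.
18^26 mod 53 = 52.
Since 52 ≠ 1, 18 does not lie in the subgroup.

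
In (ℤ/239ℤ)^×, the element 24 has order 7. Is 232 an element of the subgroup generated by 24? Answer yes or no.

no

232 ∈ ⟨24⟩ iff 232^7 ≡ 1 (mod 239), since |⟨24⟩| = 7.
232^7 mod 239 = 51.
Since 51 ≠ 1, 232 does not lie in the subgroup.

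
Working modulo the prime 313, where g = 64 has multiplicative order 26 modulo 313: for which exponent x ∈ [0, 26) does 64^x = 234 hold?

22

Successive powers of 64 modulo 313:
  64^0=1  64^1=64  64^2=27  64^3=163  64^4=103  64^5=19
  64^6=277  64^7=200  64^8=280  64^9=79  64^10=48  64^11=255
  64^12=44  64^13=312  64^14=249  64^15=286  64^16=150  64^17=210
  64^18=294  64^19=36  64^20=113  64^21=33  64^22=234
So 64^22 ≡ 234 (mod 313), giving x = 22.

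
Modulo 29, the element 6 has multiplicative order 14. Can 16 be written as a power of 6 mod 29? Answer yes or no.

⟨6⟩ has order 14; its elements mod 29 are {1, 4, 5, 6, 7, 9, 13, 16, 20, 22, 23, 24, 25, 28}.
16 is in this set.

yes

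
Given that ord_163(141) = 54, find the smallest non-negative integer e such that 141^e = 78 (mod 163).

Successive powers of 141 modulo 163:
  141^0=1  141^1=141  141^2=158  141^3=110  141^4=25  141^5=102
  141^6=38  141^7=142  141^8=136  141^9=105  141^10=135  141^11=127
  141^12=140  141^13=17  141^14=115  141^15=78
So 141^15 ≡ 78 (mod 163), giving e = 15.

15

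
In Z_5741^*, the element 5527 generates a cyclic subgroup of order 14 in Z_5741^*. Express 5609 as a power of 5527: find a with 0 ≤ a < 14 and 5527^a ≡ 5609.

2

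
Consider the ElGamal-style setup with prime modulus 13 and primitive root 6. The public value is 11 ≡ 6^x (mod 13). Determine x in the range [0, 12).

11

Successive powers of 6 modulo 13:
  6^0=1  6^1=6  6^2=10  6^3=8  6^4=9  6^5=2
  6^6=12  6^7=7  6^8=3  6^9=5  6^10=4  6^11=11
So 6^11 ≡ 11 (mod 13), giving x = 11.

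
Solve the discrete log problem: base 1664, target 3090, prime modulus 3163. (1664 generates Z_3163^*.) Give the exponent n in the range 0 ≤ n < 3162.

Baby-step giant-step with m = ceil(sqrt(3162)) = 57.
Baby table (1664^j mod 3163 for j=0..56):
  0:1  1:1664  2:1271  3:2060  4:2311  5:2459  6:2017  7:345
  8:1577  9:2001  10:2188  11:219  12:671  13:5  14:1994  15:29
  16:811  17:2066  18:2806  19:596  20:1725  21:1559  22:516  23:1451
  24:1095  25:192  26:25  27:481  28:145  29:892  30:841  31:1378
  32:2980  33:2299  34:1469  35:2580  36:929  37:2312  38:960  39:125
  40:2405  41:725  42:1297  43:1042  44:564  45:2248  46:2006  47:1019
  48:248  49:1482  50:2071  51:1637  52:625  53:2536  54:462  55:159
  56:2047
Giant step factor: 1664^(-57) ≡ 1540 (mod 3163).
Scan 3090·1540^i mod 3163 for i = 0, 1, …:
  i=0: 3090   i=1: 1448   i=2: 5
Match at i=2, j=13: n = 2·57 + 13 = 127.

127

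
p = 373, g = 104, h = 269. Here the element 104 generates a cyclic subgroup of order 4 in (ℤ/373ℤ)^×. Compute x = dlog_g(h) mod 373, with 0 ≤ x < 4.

3

Successive powers of 104 modulo 373:
  104^0=1  104^1=104  104^2=372  104^3=269
So 104^3 ≡ 269 (mod 373), giving x = 3.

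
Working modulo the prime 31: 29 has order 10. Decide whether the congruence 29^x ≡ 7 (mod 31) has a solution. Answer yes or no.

⟨29⟩ has order 10; its elements mod 31 are {1, 2, 4, 8, 15, 16, 23, 27, 29, 30}.
7 is not in this set.

no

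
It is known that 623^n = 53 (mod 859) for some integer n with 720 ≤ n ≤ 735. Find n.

Compute 623^720 mod 859 = 80, then multiply by 623 repeatedly:
  623^720=80  623^721=18  623^722=47  623^723=75  623^724=339
  623^725=742  623^726=124  623^727=801  623^728=803  623^729=331
  623^730=53
Found 53 at exponent 730.

730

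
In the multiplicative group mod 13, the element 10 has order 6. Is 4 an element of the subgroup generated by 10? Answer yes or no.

yes

⟨10⟩ has order 6; its elements mod 13 are {1, 3, 4, 9, 10, 12}.
4 is in this set.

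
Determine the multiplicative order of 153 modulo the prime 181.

180

The order of 153 must divide p − 1 = 180 = 2^2 · 3^2 · 5.
Divisors: 1, 2, 3, 4, 5, 6, 9, 10, 12, 15, 18, 20, 30, 36, 45, 60, 90, 180.
Check each in increasing order: 153^1 ≡ 153;  153^2 ≡ 60;  153^3 ≡ 130;  153^4 ≡ 161;  153^5 ≡ 17;  153^6 ≡ 67;  153^9 ≡ 22;  153^10 ≡ 108;  153^12 ≡ 145;  153^15 ≡ 26;  153^18 ≡ 122;  153^20 ≡ 80;  153^30 ≡ 133;  153^36 ≡ 42;  153^45 ≡ 19;  153^60 ≡ 132;  153^90 ≡ 180;  153^180 ≡ 1.
Smallest exponent giving 1 is 180.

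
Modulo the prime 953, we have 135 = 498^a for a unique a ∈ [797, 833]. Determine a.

Compute 498^797 mod 953 = 459, then multiply by 498 repeatedly:
  498^797=459  498^798=815  498^799=845  498^800=537  498^801=586
  498^802=210  498^803=703  498^804=343  498^805=227  498^806=592
  498^807=339  498^808=141  498^809=649  498^810=135
Found 135 at exponent 810.

810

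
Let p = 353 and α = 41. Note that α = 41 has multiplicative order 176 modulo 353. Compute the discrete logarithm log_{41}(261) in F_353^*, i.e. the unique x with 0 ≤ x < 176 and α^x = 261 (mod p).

Baby-step giant-step with m = ceil(sqrt(176)) = 14.
Baby table (41^j mod 353 for j=0..13):
  0:1  1:41  2:269  3:86  4:349  5:189  6:336  7:9
  8:16  9:303  10:68  11:317  12:289  13:200
Giant step factor: 41^(-14) ≡ 292 (mod 353).
Scan 261·292^i mod 353 for i = 0, 1, …:
  i=0: 261   i=1: 317
Match at i=1, j=11: x = 1·14 + 11 = 25.

25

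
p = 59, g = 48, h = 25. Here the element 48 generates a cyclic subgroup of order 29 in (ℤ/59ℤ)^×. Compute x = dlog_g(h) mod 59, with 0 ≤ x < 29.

26

Successive powers of 48 modulo 59:
  48^0=1  48^1=48  48^2=3  48^3=26  48^4=9  48^5=19
  48^6=27  48^7=57  48^8=22  48^9=53  48^10=7  48^11=41
  48^12=21  48^13=5  48^14=4  48^15=15  48^16=12  48^17=45
  48^18=36  48^19=17  48^20=49  48^21=51  48^22=29  48^23=35
  48^24=28  48^25=46  48^26=25
So 48^26 ≡ 25 (mod 59), giving x = 26.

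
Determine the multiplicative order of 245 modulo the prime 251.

125

The order of 245 must divide p − 1 = 250 = 2 · 5^3.
Divisors: 1, 2, 5, 10, 25, 50, 125, 250.
Check each in increasing order: 245^1 ≡ 245;  245^2 ≡ 36;  245^5 ≡ 5;  245^10 ≡ 25;  245^25 ≡ 113;  245^50 ≡ 219;  245^125 ≡ 1.
Smallest exponent giving 1 is 125.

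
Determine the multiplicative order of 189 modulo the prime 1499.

1498

The order of 189 must divide p − 1 = 1498 = 2 · 7 · 107.
Divisors: 1, 2, 7, 14, 107, 214, 749, 1498.
Check each in increasing order: 189^1 ≡ 189;  189^2 ≡ 1244;  189^7 ≡ 1477;  189^14 ≡ 484;  189^107 ≡ 1348;  189^214 ≡ 316;  189^749 ≡ 1498;  189^1498 ≡ 1.
Smallest exponent giving 1 is 1498.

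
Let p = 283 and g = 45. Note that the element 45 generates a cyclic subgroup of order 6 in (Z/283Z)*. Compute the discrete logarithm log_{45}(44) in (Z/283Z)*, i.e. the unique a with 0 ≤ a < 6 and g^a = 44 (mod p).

2

Successive powers of 45 modulo 283:
  45^0=1  45^1=45  45^2=44
So 45^2 ≡ 44 (mod 283), giving a = 2.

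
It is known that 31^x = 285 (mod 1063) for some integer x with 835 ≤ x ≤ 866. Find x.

864

Compute 31^835 mod 1063 = 29, then multiply by 31 repeatedly:
  31^835=29  31^836=899  31^837=231  31^838=783  31^839=887
  31^840=922  31^841=944  31^842=563  31^843=445  31^844=1039
  31^845=319  31^846=322  31^847=415  31^848=109  31^849=190
  31^850=575  31^851=817  31^852=878  31^853=643  31^854=799
  31^855=320  31^856=353  31^857=313  31^858=136  31^859=1027
  31^860=1010  31^861=483  31^862=91  31^863=695  31^864=285
Found 285 at exponent 864.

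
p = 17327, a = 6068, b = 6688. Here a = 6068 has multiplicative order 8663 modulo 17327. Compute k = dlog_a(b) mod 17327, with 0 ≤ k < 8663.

Baby-step giant-step with m = ceil(sqrt(8663)) = 94.
Baby table (6068^j mod 17327 for j=0..93):
  0:1  1:6068  2:749  3:5258  4:6537  5:5013  6:9999  7:12105
  8:3987  9:4624  10:6019  11:15303  12:3211  13:8800  14:13913  15:6940
  16:7310  17:17287  18:17185  19:4694  20:14931  21:15752  22:7404  23:15888
  24:956  25:13790  26:5637  27:1818  28:11652  29:10176  30:11867  31:15271
  32:16959  33:2159  34:1600  35:5680  36:2837  37:9205  38:11019  39:15726
  40:5579  41:13741  42:2864  43:17098  44:13915  45:1749  46:8808  47:10476
  48:12932  49:14720  50:275  51:5308  52:15378  53:7809  54:12994  55:9742
  56:12059  57:2091  58:4824  59:6729  60:9160  61:15191  62:16675  63:11547
  64:14135  65:2530  66:318  67:6327  68:12931  69:8652  70:16853  71:50
  72:8841  73:2796  74:2995  75:14964  76:8072  77:14794  78:16132  79:8753
  80:5949  81:6391  82:2762  83:4607  84:6825  85:2570  86:460  87:1633
  88:15327  89:10227  90:9449  91:1489  92:7885  93:6333
Giant step factor: 6068^(-94) ≡ 6132 (mod 17327).
Scan 6688·6132^i mod 17327 for i = 0, 1, …:
  i=0: 6688   i=1: 15134   i=2: 15603   i=3: 15229
  i=4: 9025   i=5: 16189   i=6: 4565   i=7: 9475
  i=8: 3269   i=9: 15496     …   i=29: 5099
  i=30: 9160
Match at i=30, j=60: k = 30·94 + 60 = 2880.

2880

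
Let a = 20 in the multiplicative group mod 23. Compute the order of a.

22

The order of 20 must divide p − 1 = 22 = 2 · 11.
Divisors: 1, 2, 11, 22.
Check each in increasing order: 20^1 ≡ 20;  20^2 ≡ 9;  20^11 ≡ 22;  20^22 ≡ 1.
Smallest exponent giving 1 is 22.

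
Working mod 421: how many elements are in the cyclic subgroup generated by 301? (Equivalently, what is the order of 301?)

84

The order of 301 must divide p − 1 = 420 = 2^2 · 3 · 5 · 7.
Divisors: 1, 2, 3, 4, 5, 6, 7, 10, 12, 14, 15, 20, 21, 28, 30, 35, 42, 60, 70, 84, 105, 140, 210, 420.
Check each in increasing order: 301^1 ≡ 301;  301^2 ≡ 86;  301^3 ≡ 205;  301^4 ≡ 239;  301^5 ≡ 369;  301^6 ≡ 346;  301^7 ≡ 159;  301^10 ≡ 178;  301^12 ≡ 152;  301^14 ≡ 21;  301^15 ≡ 6;  301^20 ≡ 109;  301^21 ≡ 392;  301^28 ≡ 20;  301^30 ≡ 36;  301^35 ≡ 233;  301^42 ≡ 420;  301^60 ≡ 33;  301^70 ≡ 401;  301^84 ≡ 1.
Smallest exponent giving 1 is 84.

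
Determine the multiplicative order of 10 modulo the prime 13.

6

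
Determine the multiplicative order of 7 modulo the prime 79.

The order of 7 must divide p − 1 = 78 = 2 · 3 · 13.
Divisors: 1, 2, 3, 6, 13, 26, 39, 78.
Check each in increasing order: 7^1 ≡ 7;  7^2 ≡ 49;  7^3 ≡ 27;  7^6 ≡ 18;  7^13 ≡ 56;  7^26 ≡ 55;  7^39 ≡ 78;  7^78 ≡ 1.
Smallest exponent giving 1 is 78.

78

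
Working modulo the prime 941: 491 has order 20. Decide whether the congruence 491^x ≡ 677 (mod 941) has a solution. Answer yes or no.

no

⟨491⟩ has order 20; its elements mod 941 are {1, 23, 66, 97, 185, 349, 364, 412, 442, 450, 491, 499, 529, 577, 592, 756, 844, 875, 918, 940}.
677 is not in this set.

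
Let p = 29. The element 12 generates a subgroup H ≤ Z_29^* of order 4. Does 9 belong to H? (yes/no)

no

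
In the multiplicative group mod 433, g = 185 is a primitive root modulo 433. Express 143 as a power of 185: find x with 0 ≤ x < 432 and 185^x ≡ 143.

428

Baby-step giant-step with m = ceil(sqrt(432)) = 21.
Baby table (185^j mod 433 for j=0..20):
  0:1  1:185  2:18  3:299  4:324  5:186  6:203  7:317
  8:190  9:77  10:389  11:87  12:74  13:267  14:33  15:43
  16:161  17:341  18:300  19:76  20:204
Giant step factor: 185^(-21) ≡ 182 (mod 433).
Scan 143·182^i mod 433 for i = 0, 1, …:
  i=0: 143   i=1: 46   i=2: 145   i=3: 410
  i=4: 144   i=5: 228   i=6: 361   i=7: 319
  i=8: 36   i=9: 57     …   i=19: 120
  i=20: 190
Match at i=20, j=8: x = 20·21 + 8 = 428.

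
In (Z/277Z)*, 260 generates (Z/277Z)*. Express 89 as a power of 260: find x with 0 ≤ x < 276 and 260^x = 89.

218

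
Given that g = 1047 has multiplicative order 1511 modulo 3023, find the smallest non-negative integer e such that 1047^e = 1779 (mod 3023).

Baby-step giant-step with m = ceil(sqrt(1511)) = 39.
Baby table (1047^j mod 3023 for j=0..38):
  0:1  1:1047  2:1883  3:505  4:2733  5:1693  6:1093  7:1677
  8:2479  9:1779  10:445  11:373  12:564  13:1023  14:939  15:658
  16:2705  17:2607  18:2783  19:2652  20:1530  21:2743  22:71  23:1785
  24:681  25:2602  26:571  27:2306  28:2028  29:1170  30:675  31:2366
  32:1365  33:2299  34:745  35:81  36:163  37:1373  38:1606
Giant step factor: 1047^(-39) ≡ 257 (mod 3023).
Scan 1779·257^i mod 3023 for i = 0, 1, …:
  i=0: 1779
Match at i=0, j=9: e = 0·39 + 9 = 9.

9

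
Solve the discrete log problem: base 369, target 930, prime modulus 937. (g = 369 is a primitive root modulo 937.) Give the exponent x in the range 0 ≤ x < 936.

641

Baby-step giant-step with m = ceil(sqrt(936)) = 31.
Baby table (369^j mod 937 for j=0..30):
  0:1  1:369  2:296  3:532  4:475  5:56  6:50  7:647
  8:745  9:364  10:325  11:926  12:626  13:492  14:707  15:397
  16:321  17:387  18:379  19:238  20:681  21:173  22:121  23:610
  24:210  25:656  26:318  27:217  28:428  29:516  30:193
Giant step factor: 369^(-31) ≡ 375 (mod 937).
Scan 930·375^i mod 937 for i = 0, 1, …:
  i=0: 930   i=1: 186   i=2: 412   i=3: 832
  i=4: 916   i=5: 558   i=6: 299   i=7: 622
  i=8: 874   i=9: 737     …   i=19: 865
  i=20: 173
Match at i=20, j=21: x = 20·31 + 21 = 641.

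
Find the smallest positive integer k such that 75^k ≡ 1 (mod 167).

The order of 75 must divide p − 1 = 166 = 2 · 83.
Divisors: 1, 2, 83, 166.
Check each in increasing order: 75^1 ≡ 75;  75^2 ≡ 114;  75^83 ≡ 1.
Smallest exponent giving 1 is 83.

83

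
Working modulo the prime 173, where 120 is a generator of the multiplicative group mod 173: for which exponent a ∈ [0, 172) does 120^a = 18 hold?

103

Baby-step giant-step with m = ceil(sqrt(172)) = 14.
Baby table (120^j mod 173 for j=0..13):
  0:1  1:120  2:41  3:76  4:124  5:2  6:67  7:82
  8:152  9:75  10:4  11:134  12:164  13:131
Giant step factor: 120^(-14) ≡ 15 (mod 173).
Scan 18·15^i mod 173 for i = 0, 1, …:
  i=0: 18   i=1: 97   i=2: 71   i=3: 27
  i=4: 59   i=5: 20   i=6: 127   i=7: 2
Match at i=7, j=5: a = 7·14 + 5 = 103.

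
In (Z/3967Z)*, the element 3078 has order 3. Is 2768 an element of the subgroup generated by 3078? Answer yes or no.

no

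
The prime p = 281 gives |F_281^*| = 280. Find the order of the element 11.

280

The order of 11 must divide p − 1 = 280 = 2^3 · 5 · 7.
Divisors: 1, 2, 4, 5, 7, 8, 10, 14, 20, 28, 35, 40, 56, 70, 140, 280.
Check each in increasing order: 11^1 ≡ 11;  11^2 ≡ 121;  11^4 ≡ 29;  11^5 ≡ 38;  11^7 ≡ 102;  11^8 ≡ 279;  11^10 ≡ 39;  11^14 ≡ 7;  11^20 ≡ 116;  11^28 ≡ 49;  11^35 ≡ 221;  11^40 ≡ 249;  11^56 ≡ 153;  11^70 ≡ 228;  11^140 ≡ 280;  11^280 ≡ 1.
Smallest exponent giving 1 is 280.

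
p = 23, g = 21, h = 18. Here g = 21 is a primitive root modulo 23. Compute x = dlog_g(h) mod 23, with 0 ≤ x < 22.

6

Successive powers of 21 modulo 23:
  21^0=1  21^1=21  21^2=4  21^3=15  21^4=16  21^5=14
  21^6=18
So 21^6 ≡ 18 (mod 23), giving x = 6.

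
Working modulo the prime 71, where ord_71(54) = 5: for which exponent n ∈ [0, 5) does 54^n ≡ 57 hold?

Successive powers of 54 modulo 71:
  54^0=1  54^1=54  54^2=5  54^3=57
So 54^3 ≡ 57 (mod 71), giving n = 3.

3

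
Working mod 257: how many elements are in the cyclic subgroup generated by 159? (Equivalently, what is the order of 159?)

128

The order of 159 must divide p − 1 = 256 = 2^8.
Divisors: 1, 2, 4, 8, 16, 32, 64, 128, 256.
Check each in increasing order: 159^1 ≡ 159;  159^2 ≡ 95;  159^4 ≡ 30;  159^8 ≡ 129;  159^16 ≡ 193;  159^32 ≡ 241;  159^64 ≡ 256;  159^128 ≡ 1.
Smallest exponent giving 1 is 128.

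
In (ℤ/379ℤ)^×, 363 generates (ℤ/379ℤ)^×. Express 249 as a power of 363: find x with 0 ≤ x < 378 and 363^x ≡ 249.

209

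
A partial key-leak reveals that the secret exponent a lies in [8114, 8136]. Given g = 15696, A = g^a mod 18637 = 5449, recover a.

Compute 15696^8114 mod 18637 = 6447, then multiply by 15696 repeatedly:
  15696^8114=6447  15696^8115=11839  15696^8116=14054  15696^8117=4052  15696^8118=10748
  15696^8119=17121  15696^8120=4313  15696^8121=7264  15696^8122=13215  15696^8123=11467
  15696^8124=8523  15696^8125=622  15696^8126=15761  15696^8127=15755  15696^8128=14764
  15696^8129=3286  15696^8130=8477  15696^8131=5449
Found 5449 at exponent 8131.

8131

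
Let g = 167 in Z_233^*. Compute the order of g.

116

The order of 167 must divide p − 1 = 232 = 2^3 · 29.
Divisors: 1, 2, 4, 8, 29, 58, 116, 232.
Check each in increasing order: 167^1 ≡ 167;  167^2 ≡ 162;  167^4 ≡ 148;  167^8 ≡ 2;  167^29 ≡ 144;  167^58 ≡ 232;  167^116 ≡ 1.
Smallest exponent giving 1 is 116.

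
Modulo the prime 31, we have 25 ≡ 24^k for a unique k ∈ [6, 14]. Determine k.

10

Compute 24^6 mod 31 = 4, then multiply by 24 repeatedly:
  24^6=4  24^7=3  24^8=10  24^9=23  24^10=25
Found 25 at exponent 10.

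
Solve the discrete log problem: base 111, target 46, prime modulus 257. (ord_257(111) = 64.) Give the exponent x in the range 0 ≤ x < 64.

Successive powers of 111 modulo 257:
  111^0=1  111^1=111  111^2=242  111^3=134  111^4=225  111^5=46
So 111^5 ≡ 46 (mod 257), giving x = 5.

5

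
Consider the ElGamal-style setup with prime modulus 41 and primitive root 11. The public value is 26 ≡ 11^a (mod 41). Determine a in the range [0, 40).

19

Successive powers of 11 modulo 41:
  11^0=1  11^1=11  11^2=39  11^3=19  11^4=4  11^5=3
  11^6=33  11^7=35  11^8=16  11^9=12  11^10=9  11^11=17
  11^12=23  11^13=7  11^14=36  11^15=27  11^16=10  11^17=28
  11^18=21  11^19=26
So 11^19 ≡ 26 (mod 41), giving a = 19.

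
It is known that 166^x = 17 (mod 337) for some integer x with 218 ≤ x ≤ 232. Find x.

Compute 166^218 mod 337 = 94, then multiply by 166 repeatedly:
  166^218=94  166^219=102  166^220=82  166^221=132  166^222=7
  166^223=151  166^224=128  166^225=17
Found 17 at exponent 225.

225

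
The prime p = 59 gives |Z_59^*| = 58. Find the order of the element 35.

29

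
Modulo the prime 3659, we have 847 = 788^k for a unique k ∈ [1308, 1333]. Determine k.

1332

Compute 788^1308 mod 3659 = 2105, then multiply by 788 repeatedly:
  788^1308=2105  788^1309=1213  788^1310=845  788^1311=3581  788^1312=739
  788^1313=551  788^1314=2426  788^1315=1690  788^1316=3503  788^1317=1478
  788^1318=1102  788^1319=1193  788^1320=3380  788^1321=3347  788^1322=2956
  788^1323=2204  788^1324=2386  788^1325=3101  788^1326=3035  788^1327=2253
  788^1328=749  788^1329=1113  788^1330=2543  788^1331=2411  788^1332=847
Found 847 at exponent 1332.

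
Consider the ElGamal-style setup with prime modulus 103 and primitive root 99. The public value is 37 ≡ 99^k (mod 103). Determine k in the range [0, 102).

99

Baby-step giant-step with m = ceil(sqrt(102)) = 11.
Baby table (99^j mod 103 for j=0..10):
  0:1  1:99  2:16  3:39  4:50  5:6  6:79  7:96
  8:28  9:94  10:36
Giant step factor: 99^(-11) ≡ 5 (mod 103).
Scan 37·5^i mod 103 for i = 0, 1, …:
  i=0: 37   i=1: 82   i=2: 101   i=3: 93
  i=4: 53   i=5: 59   i=6: 89   i=7: 33
  i=8: 62   i=9: 1
Match at i=9, j=0: k = 9·11 + 0 = 99.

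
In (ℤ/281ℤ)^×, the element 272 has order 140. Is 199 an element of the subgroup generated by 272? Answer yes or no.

no

199 ∈ ⟨272⟩ iff 199^140 ≡ 1 (mod 281), since |⟨272⟩| = 140.
199^140 mod 281 = 280.
Since 280 ≠ 1, 199 does not lie in the subgroup.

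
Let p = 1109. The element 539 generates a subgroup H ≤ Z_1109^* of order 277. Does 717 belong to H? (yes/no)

717 ∈ ⟨539⟩ iff 717^277 ≡ 1 (mod 1109), since |⟨539⟩| = 277.
717^277 mod 1109 = 755.
Since 755 ≠ 1, 717 does not lie in the subgroup.

no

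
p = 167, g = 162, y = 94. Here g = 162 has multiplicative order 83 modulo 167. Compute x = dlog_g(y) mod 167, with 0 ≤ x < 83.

Successive powers of 162 modulo 167:
  162^0=1  162^1=162  162^2=25  162^3=42  162^4=124  162^5=48
  162^6=94
So 162^6 ≡ 94 (mod 167), giving x = 6.

6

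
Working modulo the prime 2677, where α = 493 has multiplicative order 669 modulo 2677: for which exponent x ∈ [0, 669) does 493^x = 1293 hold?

Baby-step giant-step with m = ceil(sqrt(669)) = 26.
Baby table (493^j mod 2677 for j=0..25):
  0:1  1:493  2:2119  3:637  4:832  5:595  6:1542  7:2615
  8:1558  9:2472  10:661  11:1956  12:588  13:768  14:1167  15:2453
  16:2002  17:1850  18:1870  19:1022  20:570  21:2602  22:503  23:1695
  24:411  25:1848
Giant step factor: 493^(-26) ≡ 1499 (mod 2677).
Scan 1293·1499^i mod 2677 for i = 0, 1, …:
  i=0: 1293   i=1: 59   i=2: 100   i=3: 2665
  i=4: 751   i=5: 1409   i=6: 2615
Match at i=6, j=7: x = 6·26 + 7 = 163.

163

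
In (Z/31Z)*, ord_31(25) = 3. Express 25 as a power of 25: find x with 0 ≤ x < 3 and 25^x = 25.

1

Successive powers of 25 modulo 31:
  25^0=1  25^1=25
So 25^1 ≡ 25 (mod 31), giving x = 1.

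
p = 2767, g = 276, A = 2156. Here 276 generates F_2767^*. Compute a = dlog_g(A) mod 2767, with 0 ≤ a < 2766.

Baby-step giant-step with m = ceil(sqrt(2766)) = 53.
Baby table (276^j mod 2767 for j=0..52):
  0:1  1:276  2:1467  3:910  4:2130  5:1276  6:767  7:1400
  8:1787  9:686  10:1180  11:1941  12:1685  13:204  14:964  15:432
  16:251  17:101  18:206  19:1516  20:599  21:2071  22:1594  23:2758
  24:283  25:632  26:111  27:199  28:2351  29:1398  30:1235  31:519
  32:2127  33:448  34:1900  35:1437  36:931  37:2392  38:1646  39:508
  40:1858  41:913  42:191  43:143  44:730  45:2256  46:81  47:220
  48:2613  49:1768  50:976  51:977  52:1253
Giant step factor: 276^(-53) ≡ 2296 (mod 2767).
Scan 2156·2296^i mod 2767 for i = 0, 1, …:
  i=0: 2156   i=1: 13   i=2: 2178   i=3: 719
  i=4: 1692   i=5: 2731   i=6: 354   i=7: 2053
  i=8: 1487   i=9: 2441   i=10: 1361   i=11: 913
Match at i=11, j=41: a = 11·53 + 41 = 624.

624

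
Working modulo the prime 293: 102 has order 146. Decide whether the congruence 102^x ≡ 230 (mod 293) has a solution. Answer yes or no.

no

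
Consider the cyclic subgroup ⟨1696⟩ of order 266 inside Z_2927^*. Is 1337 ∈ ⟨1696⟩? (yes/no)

1337 ∈ ⟨1696⟩ iff 1337^266 ≡ 1 (mod 2927), since |⟨1696⟩| = 266.
1337^266 mod 2927 = 1226.
Since 1226 ≠ 1, 1337 does not lie in the subgroup.

no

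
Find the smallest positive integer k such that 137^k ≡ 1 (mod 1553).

1552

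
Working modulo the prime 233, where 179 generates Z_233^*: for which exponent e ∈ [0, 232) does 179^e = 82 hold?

Baby-step giant-step with m = ceil(sqrt(232)) = 16.
Baby table (179^j mod 233 for j=0..15):
  0:1  1:179  2:120  3:44  4:187  5:154  6:72  7:73
  8:19  9:139  10:183  11:137  12:58  13:130  14:203  15:222
Giant step factor: 179^(-16) ≡ 71 (mod 233).
Scan 82·71^i mod 233 for i = 0, 1, …:
  i=0: 82   i=1: 230   i=2: 20   i=3: 22
  i=4: 164   i=5: 227   i=6: 40   i=7: 44
Match at i=7, j=3: e = 7·16 + 3 = 115.

115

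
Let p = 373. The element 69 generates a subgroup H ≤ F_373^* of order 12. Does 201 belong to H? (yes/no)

⟨69⟩ has order 12; its elements mod 373 are {1, 69, 88, 89, 104, 173, 200, 269, 284, 285, 304, 372}.
201 is not in this set.

no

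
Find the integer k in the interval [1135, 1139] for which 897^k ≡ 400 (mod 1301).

1136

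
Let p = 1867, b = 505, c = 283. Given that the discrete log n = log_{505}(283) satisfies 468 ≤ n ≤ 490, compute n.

483

Compute 505^468 mod 1867 = 522, then multiply by 505 repeatedly:
  505^468=522  505^469=363  505^470=349  505^471=747  505^472=101
  505^473=596  505^474=393  505^475=563  505^476=531  505^477=1174
  505^478=1031  505^479=1629  505^480=1165  505^481=220  505^482=947
  505^483=283
Found 283 at exponent 483.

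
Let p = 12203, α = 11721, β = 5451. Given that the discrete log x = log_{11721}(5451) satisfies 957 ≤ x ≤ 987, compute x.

981

Compute 11721^957 mod 12203 = 9177, then multiply by 11721 repeatedly:
  11721^957=9177  11721^958=6375  11721^959=2406  11721^960=11796  11721^961=926
  11721^962=5179  11721^963=5337  11721^964=2399  11721^965=2967  11721^966=9860
  11721^967=6650  11721^968=4089  11721^969=5988  11721^970=5895  11721^971=1909
  11721^972=7290  11721^973=684  11721^974=11996  11721^975=2150  11721^976=955
  11721^977=3404  11721^978=6677  11721^979=3278  11721^980=6394  11721^981=5451
Found 5451 at exponent 981.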